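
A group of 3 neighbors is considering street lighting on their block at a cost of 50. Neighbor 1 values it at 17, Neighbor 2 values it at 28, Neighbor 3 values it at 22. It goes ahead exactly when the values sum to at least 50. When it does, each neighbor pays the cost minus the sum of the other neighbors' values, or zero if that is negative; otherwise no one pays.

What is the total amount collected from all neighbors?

Total value 67 ≥ cost 50, so it is built.
Neighbor 1: others sum to 50; max(0, 50 - 50) = 0.
Neighbor 2: others sum to 39; max(0, 50 - 39) = 11.
Neighbor 3: others sum to 45; max(0, 50 - 45) = 5.
Total collected = 0 + 11 + 5 = 16.

16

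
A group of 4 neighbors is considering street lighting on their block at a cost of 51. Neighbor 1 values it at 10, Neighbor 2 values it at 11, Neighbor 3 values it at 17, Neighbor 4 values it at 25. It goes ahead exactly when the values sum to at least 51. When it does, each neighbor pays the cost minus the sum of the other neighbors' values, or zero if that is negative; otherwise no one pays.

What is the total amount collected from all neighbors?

18

Total value 63 ≥ cost 51, so it is built.
Neighbor 1: others sum to 53; max(0, 51 - 53) = 0.
Neighbor 2: others sum to 52; max(0, 51 - 52) = 0.
Neighbor 3: others sum to 46; max(0, 51 - 46) = 5.
Neighbor 4: others sum to 38; max(0, 51 - 38) = 13.
Total collected = 0 + 0 + 5 + 13 = 18.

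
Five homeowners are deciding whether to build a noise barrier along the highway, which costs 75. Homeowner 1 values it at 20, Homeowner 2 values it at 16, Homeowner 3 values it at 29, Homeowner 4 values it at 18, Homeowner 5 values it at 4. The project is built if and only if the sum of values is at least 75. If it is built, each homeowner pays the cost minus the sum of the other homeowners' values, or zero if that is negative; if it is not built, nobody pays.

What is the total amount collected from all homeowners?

Total value 87 ≥ cost 75, so it is built.
Homeowner 1: others sum to 67; max(0, 75 - 67) = 8.
Homeowner 2: others sum to 71; max(0, 75 - 71) = 4.
Homeowner 3: others sum to 58; max(0, 75 - 58) = 17.
Homeowner 4: others sum to 69; max(0, 75 - 69) = 6.
Homeowner 5: others sum to 83; max(0, 75 - 83) = 0.
Total collected = 8 + 4 + 17 + 6 + 0 = 35.

35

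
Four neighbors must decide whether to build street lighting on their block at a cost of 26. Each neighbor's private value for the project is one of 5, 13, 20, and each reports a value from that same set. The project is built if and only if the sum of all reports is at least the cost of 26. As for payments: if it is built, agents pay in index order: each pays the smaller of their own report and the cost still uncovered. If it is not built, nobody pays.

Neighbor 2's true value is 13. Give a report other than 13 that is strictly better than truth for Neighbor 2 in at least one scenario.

5

Suppose Neighbor 1 reports 5, Neighbor 3 reports 5 and Neighbor 4 reports 13.
Report 13: project built, pays 13, utility 13 - 13 = 0.
Report 5: project built, pays 5, utility 13 - 5 = 8.
So reporting 5 beats truth here (8 > 0).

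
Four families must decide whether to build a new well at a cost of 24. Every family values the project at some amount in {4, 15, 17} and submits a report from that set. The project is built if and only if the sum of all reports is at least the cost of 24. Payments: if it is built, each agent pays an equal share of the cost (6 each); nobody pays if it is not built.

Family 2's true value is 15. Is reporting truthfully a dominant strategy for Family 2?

Yes

Check each profile of the others' reports and compare truth against every alternative report.
Others report (4, 4, 4): truth gives 9, best alternative gives 9.
Others report (4, 4, 15): truth gives 9, best alternative gives 9.
Others report (4, 4, 17): truth gives 9, best alternative gives 9.
Others report (4, 15, 4): truth gives 9, best alternative gives 9.
Others report (4, 15, 15): truth gives 9, best alternative gives 9.
Others report (4, 15, 17): truth gives 9, best alternative gives 9.
(Remaining 21 profiles checked similarly; truth is weakly best in each.)
In every case the truthful report is at least as good as any alternative, so it is a dominant strategy.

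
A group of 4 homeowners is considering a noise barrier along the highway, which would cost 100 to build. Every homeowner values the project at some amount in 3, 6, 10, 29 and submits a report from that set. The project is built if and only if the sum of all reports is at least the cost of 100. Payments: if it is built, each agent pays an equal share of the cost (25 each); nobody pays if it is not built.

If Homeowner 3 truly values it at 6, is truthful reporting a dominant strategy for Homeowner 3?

Check each profile of the others' reports and compare truth against every alternative report.
Others report (3, 3, 3): truth gives 0, best alternative gives 0.
Others report (3, 3, 6): truth gives 0, best alternative gives 0.
Others report (3, 3, 10): truth gives 0, best alternative gives 0.
Others report (3, 3, 29): truth gives 0, best alternative gives 0.
Others report (3, 6, 3): truth gives 0, best alternative gives 0.
Others report (3, 6, 6): truth gives 0, best alternative gives 0.
(Remaining 58 profiles checked similarly; truth is weakly best in each.)
In every case the truthful report is at least as good as any alternative, so it is a dominant strategy.

Yes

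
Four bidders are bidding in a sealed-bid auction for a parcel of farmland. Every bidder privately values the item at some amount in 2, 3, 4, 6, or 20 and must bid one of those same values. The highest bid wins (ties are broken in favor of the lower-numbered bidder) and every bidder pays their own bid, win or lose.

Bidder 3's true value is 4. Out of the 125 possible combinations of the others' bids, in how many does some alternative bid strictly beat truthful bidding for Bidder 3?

Others bid (2, 2, 2): truth gives 0; bid 3 gives 1 > 0. Violating.
Others bid (2, 2, 3): truth gives 0; bid 3 gives 1 > 0. Violating.
Others bid (2, 2, 6): truth gives -4; bid 2 gives -2 > -4. Violating.
Others bid (2, 2, 20): truth gives -4; bid 2 gives -2 > -4. Violating.
Others bid (2, 2, 4): truth gives 0; no alternative beats it.
Others bid (2, 3, 2): truth gives 0; no alternative beats it.
(Checking all 125 profiles: 115 have a profitable deviation, 10 do not.)

115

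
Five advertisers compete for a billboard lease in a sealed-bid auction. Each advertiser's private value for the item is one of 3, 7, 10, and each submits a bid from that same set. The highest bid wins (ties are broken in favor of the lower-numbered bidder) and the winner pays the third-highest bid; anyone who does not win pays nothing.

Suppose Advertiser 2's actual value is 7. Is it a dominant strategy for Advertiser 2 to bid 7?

Consider the case where Advertiser 1 bids 3, Advertiser 3 bids 3, Advertiser 4 bids 3 and Advertiser 5 bids 10.
Truthful bid 7: loses, pays 0, utility 0.
Bid 10 instead: wins, pays 3, utility 7 - 3 = 4.
Since 4 > 0, bidding 10 is strictly better here, so truthful bidding is not dominant.

No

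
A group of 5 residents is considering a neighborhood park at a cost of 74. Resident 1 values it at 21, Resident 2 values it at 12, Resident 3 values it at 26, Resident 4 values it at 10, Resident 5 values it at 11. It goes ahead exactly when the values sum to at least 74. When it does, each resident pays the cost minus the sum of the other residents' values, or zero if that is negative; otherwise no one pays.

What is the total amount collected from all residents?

50

Total value 80 ≥ cost 74, so it is built.
Resident 1: others sum to 59; max(0, 74 - 59) = 15.
Resident 2: others sum to 68; max(0, 74 - 68) = 6.
Resident 3: others sum to 54; max(0, 74 - 54) = 20.
Resident 4: others sum to 70; max(0, 74 - 70) = 4.
Resident 5: others sum to 69; max(0, 74 - 69) = 5.
Total collected = 15 + 6 + 20 + 4 + 5 = 50.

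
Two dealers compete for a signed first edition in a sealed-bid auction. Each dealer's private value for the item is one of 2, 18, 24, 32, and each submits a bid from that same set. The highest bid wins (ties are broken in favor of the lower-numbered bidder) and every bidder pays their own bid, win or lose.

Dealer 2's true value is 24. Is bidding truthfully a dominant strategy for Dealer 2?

Consider the case where Dealer 1 bids 2.
Truthful bid 24: wins, pays 24, utility 24 - 24 = 0.
Bid 18 instead: wins, pays 18, utility 24 - 18 = 6.
Since 6 > 0, bidding 18 is strictly better here, so truthful bidding is not dominant.

No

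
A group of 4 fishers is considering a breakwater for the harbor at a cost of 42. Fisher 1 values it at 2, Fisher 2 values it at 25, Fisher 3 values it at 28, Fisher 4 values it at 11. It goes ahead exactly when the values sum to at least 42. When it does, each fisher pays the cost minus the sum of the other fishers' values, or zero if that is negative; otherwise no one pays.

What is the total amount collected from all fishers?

Total value 66 ≥ cost 42, so it is built.
Fisher 1: others sum to 64; max(0, 42 - 64) = 0.
Fisher 2: others sum to 41; max(0, 42 - 41) = 1.
Fisher 3: others sum to 38; max(0, 42 - 38) = 4.
Fisher 4: others sum to 55; max(0, 42 - 55) = 0.
Total collected = 0 + 1 + 4 + 0 = 5.

5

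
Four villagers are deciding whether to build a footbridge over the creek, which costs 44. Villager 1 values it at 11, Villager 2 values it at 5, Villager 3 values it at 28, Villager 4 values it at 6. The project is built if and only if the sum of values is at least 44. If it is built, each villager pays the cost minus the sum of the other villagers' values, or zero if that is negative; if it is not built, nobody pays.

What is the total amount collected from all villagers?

Total value 50 ≥ cost 44, so it is built.
Villager 1: others sum to 39; max(0, 44 - 39) = 5.
Villager 2: others sum to 45; max(0, 44 - 45) = 0.
Villager 3: others sum to 22; max(0, 44 - 22) = 22.
Villager 4: others sum to 44; max(0, 44 - 44) = 0.
Total collected = 5 + 0 + 22 + 0 = 27.

27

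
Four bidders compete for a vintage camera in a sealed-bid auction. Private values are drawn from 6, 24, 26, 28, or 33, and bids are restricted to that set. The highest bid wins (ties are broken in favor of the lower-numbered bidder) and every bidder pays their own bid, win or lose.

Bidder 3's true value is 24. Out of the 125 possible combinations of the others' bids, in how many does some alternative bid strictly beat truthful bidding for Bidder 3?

Others bid (6, 6, 26): truth gives -24; bid 26 gives -2 > -24. Violating.
Others bid (6, 6, 28): truth gives -24; bid 28 gives -4 > -24. Violating.
Others bid (6, 6, 33): truth gives -24; bid 6 gives -6 > -24. Violating.
Others bid (6, 24, 6): truth gives -24; bid 26 gives -2 > -24. Violating.
Others bid (6, 6, 6): truth gives 0; no alternative beats it.
Others bid (6, 6, 24): truth gives 0; no alternative beats it.
(Checking all 125 profiles: 123 have a profitable deviation, 2 do not.)

123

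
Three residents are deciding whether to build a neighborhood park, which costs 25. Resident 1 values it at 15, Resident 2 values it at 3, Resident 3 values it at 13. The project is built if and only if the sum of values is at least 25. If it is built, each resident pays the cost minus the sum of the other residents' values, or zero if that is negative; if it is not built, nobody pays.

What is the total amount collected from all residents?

16

Total value 31 ≥ cost 25, so it is built.
Resident 1: others sum to 16; max(0, 25 - 16) = 9.
Resident 2: others sum to 28; max(0, 25 - 28) = 0.
Resident 3: others sum to 18; max(0, 25 - 18) = 7.
Total collected = 9 + 0 + 7 = 16.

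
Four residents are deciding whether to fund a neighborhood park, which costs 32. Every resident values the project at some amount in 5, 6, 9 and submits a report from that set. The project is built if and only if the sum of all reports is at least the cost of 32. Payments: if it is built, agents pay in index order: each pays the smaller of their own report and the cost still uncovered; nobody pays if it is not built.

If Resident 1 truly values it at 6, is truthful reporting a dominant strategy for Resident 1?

No

Consider the case where Resident 2 reports 9, Resident 3 reports 9 and Resident 4 reports 9.
Truthful report 6: project built, pays 6, utility 6 - 6 = 0.
Report 5 instead: project built, pays 5, utility 6 - 5 = 1.
Since 1 > 0, reporting 5 is strictly better here, so truthful reporting is not dominant.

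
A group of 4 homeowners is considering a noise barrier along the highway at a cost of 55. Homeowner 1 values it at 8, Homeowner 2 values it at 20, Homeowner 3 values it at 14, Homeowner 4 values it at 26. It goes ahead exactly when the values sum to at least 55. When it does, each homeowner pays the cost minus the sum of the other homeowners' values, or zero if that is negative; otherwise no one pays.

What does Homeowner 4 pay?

Total value 68 ≥ cost 55, so the project is built.
The other homeowners' values sum to 42.
Cost minus that sum is 55 - 42 = 13.

13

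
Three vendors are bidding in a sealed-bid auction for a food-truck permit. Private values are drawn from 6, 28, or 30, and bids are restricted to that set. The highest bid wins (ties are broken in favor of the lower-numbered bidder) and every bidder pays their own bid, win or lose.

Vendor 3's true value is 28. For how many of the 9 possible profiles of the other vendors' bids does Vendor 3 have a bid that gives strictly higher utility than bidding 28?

8

Others bid (6, 28): truth gives -28; bid 30 gives -2 > -28. Violating.
Others bid (6, 30): truth gives -28; bid 6 gives -6 > -28. Violating.
Others bid (28, 6): truth gives -28; bid 30 gives -2 > -28. Violating.
Others bid (28, 28): truth gives -28; bid 30 gives -2 > -28. Violating.
Others bid (6, 6): truth gives 0; no alternative beats it.
(Checking all 9 profiles: 8 have a profitable deviation, 1 does not.)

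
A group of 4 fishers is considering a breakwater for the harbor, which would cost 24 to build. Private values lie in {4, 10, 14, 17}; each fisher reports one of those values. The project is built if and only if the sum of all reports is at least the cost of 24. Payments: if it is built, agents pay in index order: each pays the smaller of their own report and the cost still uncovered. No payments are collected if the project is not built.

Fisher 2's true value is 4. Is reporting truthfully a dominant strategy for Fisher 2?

Check each profile of the others' reports and compare truth against every alternative report.
Others report (4, 4, 10): truth gives 0, best alternative gives -6.
Others report (4, 4, 14): truth gives 0, best alternative gives -6.
Others report (4, 4, 17): truth gives 0, best alternative gives -6.
Others report (4, 10, 4): truth gives 0, best alternative gives -6.
Others report (4, 10, 10): truth gives 0, best alternative gives -6.
Others report (4, 10, 14): truth gives 0, best alternative gives -6.
(Remaining 58 profiles checked similarly; truth is weakly best in each.)
In every case the truthful report is at least as good as any alternative, so it is a dominant strategy.

Yes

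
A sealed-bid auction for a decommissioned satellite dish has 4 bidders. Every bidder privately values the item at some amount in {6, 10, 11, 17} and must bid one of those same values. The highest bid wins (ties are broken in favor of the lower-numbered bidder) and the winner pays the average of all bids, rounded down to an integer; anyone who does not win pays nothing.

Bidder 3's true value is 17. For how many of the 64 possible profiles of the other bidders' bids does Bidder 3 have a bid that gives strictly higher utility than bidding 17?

Others bid (6, 6, 6): truth gives 9; bid 10 gives 10 > 9. Violating.
Others bid (6, 6, 10): truth gives 8; bid 10 gives 9 > 8. Violating.
Others bid (6, 6, 11): truth gives 7; bid 11 gives 9 > 7. Violating.
Others bid (6, 10, 6): truth gives 8; bid 11 gives 9 > 8. Violating.
Others bid (6, 6, 17): truth gives 6; no alternative beats it.
Others bid (6, 10, 17): truth gives 5; no alternative beats it.
(Checking all 64 profiles: 12 have a profitable deviation, 52 do not.)

12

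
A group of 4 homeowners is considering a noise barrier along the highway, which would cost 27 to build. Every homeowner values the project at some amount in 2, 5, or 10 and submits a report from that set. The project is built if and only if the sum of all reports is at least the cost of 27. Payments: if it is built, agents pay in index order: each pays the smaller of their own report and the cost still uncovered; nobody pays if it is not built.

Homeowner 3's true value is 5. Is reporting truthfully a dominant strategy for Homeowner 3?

Consider the case where Homeowner 1 reports 5, Homeowner 2 reports 10 and Homeowner 4 reports 10.
Truthful report 5: project built, pays 5, utility 5 - 5 = 0.
Report 2 instead: project built, pays 2, utility 5 - 2 = 3.
Since 3 > 0, reporting 2 is strictly better here, so truthful reporting is not dominant.

No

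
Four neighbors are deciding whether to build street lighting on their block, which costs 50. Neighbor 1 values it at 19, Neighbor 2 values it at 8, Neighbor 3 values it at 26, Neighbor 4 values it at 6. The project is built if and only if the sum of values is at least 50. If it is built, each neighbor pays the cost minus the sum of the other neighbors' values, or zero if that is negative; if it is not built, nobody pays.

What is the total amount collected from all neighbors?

27

Total value 59 ≥ cost 50, so it is built.
Neighbor 1: others sum to 40; max(0, 50 - 40) = 10.
Neighbor 2: others sum to 51; max(0, 50 - 51) = 0.
Neighbor 3: others sum to 33; max(0, 50 - 33) = 17.
Neighbor 4: others sum to 53; max(0, 50 - 53) = 0.
Total collected = 10 + 0 + 17 + 0 = 27.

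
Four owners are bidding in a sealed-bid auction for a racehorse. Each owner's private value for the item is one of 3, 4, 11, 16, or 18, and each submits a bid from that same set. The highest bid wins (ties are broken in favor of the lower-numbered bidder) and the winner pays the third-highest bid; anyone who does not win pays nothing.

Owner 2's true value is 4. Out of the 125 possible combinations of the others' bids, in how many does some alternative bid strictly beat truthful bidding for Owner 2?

Others bid (3, 3, 11): truth gives 0; bid 11 gives 1 > 0. Violating.
Others bid (3, 3, 16): truth gives 0; bid 16 gives 1 > 0. Violating.
Others bid (3, 3, 18): truth gives 0; bid 18 gives 1 > 0. Violating.
Others bid (3, 11, 3): truth gives 0; bid 11 gives 1 > 0. Violating.
Others bid (3, 3, 3): truth gives 1; no alternative beats it.
Others bid (3, 3, 4): truth gives 1; no alternative beats it.
(Checking all 125 profiles: 9 have a profitable deviation, 116 do not.)

9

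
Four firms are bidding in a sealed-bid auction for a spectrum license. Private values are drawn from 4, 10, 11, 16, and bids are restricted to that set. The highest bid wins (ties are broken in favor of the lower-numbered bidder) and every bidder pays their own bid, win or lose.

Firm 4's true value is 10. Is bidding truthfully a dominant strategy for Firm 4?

Consider the case where Firm 1 bids 4, Firm 2 bids 4 and Firm 3 bids 10.
Truthful bid 10: loses but pays 10, utility -10.
Bid 4 instead: loses but pays 4, utility -4.
Since -4 > -10, bidding 4 is strictly better here, so truthful bidding is not dominant.

No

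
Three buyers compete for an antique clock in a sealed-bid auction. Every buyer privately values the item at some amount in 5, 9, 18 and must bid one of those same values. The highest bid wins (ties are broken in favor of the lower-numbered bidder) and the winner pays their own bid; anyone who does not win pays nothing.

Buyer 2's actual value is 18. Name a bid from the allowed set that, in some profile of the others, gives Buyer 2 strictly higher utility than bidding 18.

9

Suppose Buyer 1 bids 5 and Buyer 3 bids 5.
Bid 18: wins, pays 18, utility 18 - 18 = 0.
Bid 9: wins, pays 9, utility 18 - 9 = 9.
So bidding 9 beats truth here (9 > 0).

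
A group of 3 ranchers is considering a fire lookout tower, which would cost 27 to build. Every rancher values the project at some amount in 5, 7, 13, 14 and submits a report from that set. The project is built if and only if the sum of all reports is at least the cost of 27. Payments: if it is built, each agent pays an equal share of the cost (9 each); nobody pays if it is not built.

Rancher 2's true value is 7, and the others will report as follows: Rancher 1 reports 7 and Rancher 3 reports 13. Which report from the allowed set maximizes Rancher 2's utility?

5

Report 5: project not built, utility 0.
Report 7: project built, pays 9, utility 7 - 9 = -2.
Report 13: project built, pays 9, utility 7 - 9 = -2.
Report 14: project built, pays 9, utility 7 - 9 = -2.
The best choice is 5 with utility 0.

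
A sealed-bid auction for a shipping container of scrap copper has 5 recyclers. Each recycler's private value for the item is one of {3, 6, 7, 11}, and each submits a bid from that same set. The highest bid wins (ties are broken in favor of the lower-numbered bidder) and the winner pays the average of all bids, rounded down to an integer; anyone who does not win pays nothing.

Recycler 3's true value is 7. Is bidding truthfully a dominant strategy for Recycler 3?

No

Consider the case where Recycler 1 bids 3, Recycler 2 bids 3, Recycler 4 bids 3 and Recycler 5 bids 11.
Truthful bid 7: loses, pays 0, utility 0.
Bid 11 instead: wins, pays 6, utility 7 - 6 = 1.
Since 1 > 0, bidding 11 is strictly better here, so truthful bidding is not dominant.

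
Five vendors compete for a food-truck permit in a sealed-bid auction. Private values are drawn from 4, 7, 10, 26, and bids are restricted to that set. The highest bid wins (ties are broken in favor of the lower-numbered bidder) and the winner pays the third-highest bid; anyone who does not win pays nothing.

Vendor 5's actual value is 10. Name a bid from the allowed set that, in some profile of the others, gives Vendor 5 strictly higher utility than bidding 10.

26

Suppose Vendor 1 bids 4, Vendor 2 bids 4, Vendor 3 bids 4 and Vendor 4 bids 10.
Bid 10: loses, pays 0, utility 0.
Bid 26: wins, pays 4, utility 10 - 4 = 6.
So bidding 26 beats truth here (6 > 0).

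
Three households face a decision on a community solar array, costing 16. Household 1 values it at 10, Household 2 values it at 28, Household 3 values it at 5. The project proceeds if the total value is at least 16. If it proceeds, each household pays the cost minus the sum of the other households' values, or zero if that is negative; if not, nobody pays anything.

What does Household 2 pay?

Total value 43 ≥ cost 16, so the project is built.
The other households' values sum to 15.
Cost minus that sum is 16 - 15 = 1.

1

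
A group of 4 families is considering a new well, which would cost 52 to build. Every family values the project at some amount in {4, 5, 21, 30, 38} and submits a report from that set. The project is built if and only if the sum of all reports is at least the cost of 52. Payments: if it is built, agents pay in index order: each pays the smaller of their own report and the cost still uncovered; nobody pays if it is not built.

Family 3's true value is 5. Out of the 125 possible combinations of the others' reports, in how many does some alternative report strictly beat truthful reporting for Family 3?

Others report (4, 21, 30): truth gives 0; report 4 gives 1 > 0. Violating.
Others report (4, 21, 38): truth gives 0; report 4 gives 1 > 0. Violating.
Others report (4, 30, 21): truth gives 0; report 4 gives 1 > 0. Violating.
Others report (4, 30, 30): truth gives 0; report 4 gives 1 > 0. Violating.
Others report (4, 4, 4): truth gives 0; no alternative beats it.
Others report (4, 4, 5): truth gives 0; no alternative beats it.
(Checking all 125 profiles: 38 have a profitable deviation, 87 do not.)

38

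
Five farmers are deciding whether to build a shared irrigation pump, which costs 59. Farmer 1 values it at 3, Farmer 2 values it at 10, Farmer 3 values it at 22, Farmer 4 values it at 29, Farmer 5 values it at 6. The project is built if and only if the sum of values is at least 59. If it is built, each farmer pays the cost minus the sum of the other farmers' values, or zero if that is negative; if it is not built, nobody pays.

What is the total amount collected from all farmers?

Total value 70 ≥ cost 59, so it is built.
Farmer 1: others sum to 67; max(0, 59 - 67) = 0.
Farmer 2: others sum to 60; max(0, 59 - 60) = 0.
Farmer 3: others sum to 48; max(0, 59 - 48) = 11.
Farmer 4: others sum to 41; max(0, 59 - 41) = 18.
Farmer 5: others sum to 64; max(0, 59 - 64) = 0.
Total collected = 0 + 0 + 11 + 18 + 0 = 29.

29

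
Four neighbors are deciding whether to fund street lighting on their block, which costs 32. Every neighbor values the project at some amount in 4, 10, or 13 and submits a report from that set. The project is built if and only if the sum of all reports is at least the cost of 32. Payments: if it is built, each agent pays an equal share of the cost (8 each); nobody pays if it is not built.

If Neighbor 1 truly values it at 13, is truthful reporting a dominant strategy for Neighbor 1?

Yes

Check each profile of the others' reports and compare truth against every alternative report.
Others report (4, 4, 13): truth gives 5, best alternative gives 0.
Others report (4, 13, 4): truth gives 5, best alternative gives 0.
Others report (13, 4, 4): truth gives 5, best alternative gives 0.
Others report (4, 10, 10): truth gives 5, best alternative gives 5.
Others report (4, 10, 13): truth gives 5, best alternative gives 5.
Others report (4, 13, 10): truth gives 5, best alternative gives 5.
(Remaining 21 profiles checked similarly; truth is weakly best in each.)
In every case the truthful report is at least as good as any alternative, so it is a dominant strategy.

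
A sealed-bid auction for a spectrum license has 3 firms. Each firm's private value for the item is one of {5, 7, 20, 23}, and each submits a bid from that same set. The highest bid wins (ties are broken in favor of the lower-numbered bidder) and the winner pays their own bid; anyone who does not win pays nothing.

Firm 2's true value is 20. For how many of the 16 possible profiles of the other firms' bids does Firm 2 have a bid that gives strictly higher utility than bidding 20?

2

Others bid (5, 5): truth gives 0; bid 7 gives 13 > 0. Violating.
Others bid (5, 7): truth gives 0; bid 7 gives 13 > 0. Violating.
Others bid (5, 20): truth gives 0; no alternative beats it.
Others bid (5, 23): truth gives 0; no alternative beats it.
(Checking all 16 profiles: 2 have a profitable deviation, 14 do not.)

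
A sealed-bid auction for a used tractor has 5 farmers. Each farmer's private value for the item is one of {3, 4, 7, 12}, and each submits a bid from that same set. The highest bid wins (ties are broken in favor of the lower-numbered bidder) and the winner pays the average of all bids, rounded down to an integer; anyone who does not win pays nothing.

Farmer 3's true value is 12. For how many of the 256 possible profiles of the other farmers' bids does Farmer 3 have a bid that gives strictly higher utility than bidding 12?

Others bid (3, 3, 3, 3): truth gives 8; bid 4 gives 9 > 8. Violating.
Others bid (3, 3, 3, 4): truth gives 7; bid 4 gives 9 > 7. Violating.
Others bid (3, 3, 3, 7): truth gives 7; bid 7 gives 8 > 7. Violating.
Others bid (3, 3, 4, 3): truth gives 7; bid 4 gives 9 > 7. Violating.
Others bid (3, 3, 3, 12): truth gives 6; no alternative beats it.
Others bid (3, 3, 4, 12): truth gives 6; no alternative beats it.
(Checking all 256 profiles: 36 have a profitable deviation, 220 do not.)

36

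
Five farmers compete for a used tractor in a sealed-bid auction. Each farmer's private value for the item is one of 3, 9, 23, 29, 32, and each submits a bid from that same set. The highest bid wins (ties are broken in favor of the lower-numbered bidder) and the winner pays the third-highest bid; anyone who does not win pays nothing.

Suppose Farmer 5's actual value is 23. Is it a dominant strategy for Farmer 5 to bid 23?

No

Consider the case where Farmer 1 bids 3, Farmer 2 bids 3, Farmer 3 bids 3 and Farmer 4 bids 23.
Truthful bid 23: loses, pays 0, utility 0.
Bid 29 instead: wins, pays 3, utility 23 - 3 = 20.
Since 20 > 0, bidding 29 is strictly better here, so truthful bidding is not dominant.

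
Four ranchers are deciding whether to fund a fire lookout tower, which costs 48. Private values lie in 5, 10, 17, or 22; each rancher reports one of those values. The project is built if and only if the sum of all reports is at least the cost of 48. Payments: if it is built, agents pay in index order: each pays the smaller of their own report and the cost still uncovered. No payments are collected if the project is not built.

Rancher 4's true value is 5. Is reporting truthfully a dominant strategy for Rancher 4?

Check each profile of the others' reports and compare truth against every alternative report.
Others report (5, 17, 17): truth gives 0, best alternative gives -4.
Others report (17, 5, 17): truth gives 0, best alternative gives -4.
Others report (17, 17, 5): truth gives 0, best alternative gives -4.
Others report (10, 10, 22): truth gives 0, best alternative gives -1.
Others report (10, 22, 10): truth gives 0, best alternative gives -1.
Others report (22, 10, 10): truth gives 0, best alternative gives -1.
(Remaining 58 profiles checked similarly; truth is weakly best in each.)
In every case the truthful report is at least as good as any alternative, so it is a dominant strategy.

Yes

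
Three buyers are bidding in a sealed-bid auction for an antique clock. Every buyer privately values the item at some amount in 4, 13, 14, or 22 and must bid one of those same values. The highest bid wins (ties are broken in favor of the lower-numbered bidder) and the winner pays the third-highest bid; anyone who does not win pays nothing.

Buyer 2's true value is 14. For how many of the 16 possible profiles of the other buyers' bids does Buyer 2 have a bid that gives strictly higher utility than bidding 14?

4

Others bid (4, 22): truth gives 0; bid 22 gives 10 > 0. Violating.
Others bid (13, 22): truth gives 0; bid 22 gives 1 > 0. Violating.
Others bid (14, 4): truth gives 0; bid 22 gives 10 > 0. Violating.
Others bid (14, 13): truth gives 0; bid 22 gives 1 > 0. Violating.
Others bid (4, 4): truth gives 10; no alternative beats it.
Others bid (4, 13): truth gives 10; no alternative beats it.
(Checking all 16 profiles: 4 have a profitable deviation, 12 do not.)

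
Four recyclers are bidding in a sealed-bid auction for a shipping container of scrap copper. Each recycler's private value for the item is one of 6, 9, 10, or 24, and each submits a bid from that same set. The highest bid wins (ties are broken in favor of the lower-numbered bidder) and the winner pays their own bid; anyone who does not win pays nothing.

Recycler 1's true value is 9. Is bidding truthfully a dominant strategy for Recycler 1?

Consider the case where Recycler 2 bids 6, Recycler 3 bids 6 and Recycler 4 bids 6.
Truthful bid 9: wins, pays 9, utility 9 - 9 = 0.
Bid 6 instead: wins, pays 6, utility 9 - 6 = 3.
Since 3 > 0, bidding 6 is strictly better here, so truthful bidding is not dominant.

No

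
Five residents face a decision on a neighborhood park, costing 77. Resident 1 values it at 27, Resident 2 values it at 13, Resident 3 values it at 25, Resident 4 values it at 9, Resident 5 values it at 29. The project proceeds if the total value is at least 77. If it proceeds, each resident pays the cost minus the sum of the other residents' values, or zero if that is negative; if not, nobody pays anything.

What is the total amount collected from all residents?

Total value 103 ≥ cost 77, so it is built.
Resident 1: others sum to 76; max(0, 77 - 76) = 1.
Resident 2: others sum to 90; max(0, 77 - 90) = 0.
Resident 3: others sum to 78; max(0, 77 - 78) = 0.
Resident 4: others sum to 94; max(0, 77 - 94) = 0.
Resident 5: others sum to 74; max(0, 77 - 74) = 3.
Total collected = 1 + 0 + 0 + 0 + 3 = 4.

4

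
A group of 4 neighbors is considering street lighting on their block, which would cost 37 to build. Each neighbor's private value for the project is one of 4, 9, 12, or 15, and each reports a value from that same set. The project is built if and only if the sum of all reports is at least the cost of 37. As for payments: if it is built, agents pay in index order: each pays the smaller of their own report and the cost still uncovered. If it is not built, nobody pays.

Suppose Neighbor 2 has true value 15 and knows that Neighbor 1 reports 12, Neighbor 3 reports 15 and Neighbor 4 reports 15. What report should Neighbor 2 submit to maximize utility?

4

Report 4: project built, pays 4, utility 15 - 4 = 11.
Report 9: project built, pays 9, utility 15 - 9 = 6.
Report 12: project built, pays 12, utility 15 - 12 = 3.
Report 15: project built, pays 15, utility 15 - 15 = 0.
The best choice is 4 with utility 11.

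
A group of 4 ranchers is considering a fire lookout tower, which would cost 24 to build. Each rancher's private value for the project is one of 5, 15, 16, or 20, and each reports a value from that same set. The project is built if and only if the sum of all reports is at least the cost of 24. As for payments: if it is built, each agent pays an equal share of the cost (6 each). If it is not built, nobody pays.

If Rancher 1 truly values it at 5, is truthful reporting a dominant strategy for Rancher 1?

Yes

Check each profile of the others' reports and compare truth against every alternative report.
Others report (5, 5, 5): truth gives 0, best alternative gives -1.
Others report (5, 5, 15): truth gives -1, best alternative gives -1.
Others report (5, 5, 16): truth gives -1, best alternative gives -1.
Others report (5, 5, 20): truth gives -1, best alternative gives -1.
Others report (5, 15, 5): truth gives -1, best alternative gives -1.
Others report (5, 15, 15): truth gives -1, best alternative gives -1.
(Remaining 58 profiles checked similarly; truth is weakly best in each.)
In every case the truthful report is at least as good as any alternative, so it is a dominant strategy.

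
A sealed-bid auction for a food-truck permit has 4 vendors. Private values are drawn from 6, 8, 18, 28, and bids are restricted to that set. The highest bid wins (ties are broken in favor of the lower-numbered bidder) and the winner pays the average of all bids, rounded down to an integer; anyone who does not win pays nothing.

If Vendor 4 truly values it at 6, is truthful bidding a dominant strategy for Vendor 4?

Yes

Check each profile of the others' bids and compare truth against every alternative bid.
Others bid (6, 6, 6): truth gives 0, best alternative gives 0.
Others bid (6, 6, 8): truth gives 0, best alternative gives 0.
Others bid (6, 6, 18): truth gives 0, best alternative gives 0.
Others bid (6, 6, 28): truth gives 0, best alternative gives 0.
Others bid (6, 8, 6): truth gives 0, best alternative gives 0.
Others bid (6, 8, 8): truth gives 0, best alternative gives 0.
(Remaining 58 profiles checked similarly; truth is weakly best in each.)
In every case the truthful bid is at least as good as any alternative, so it is a dominant strategy.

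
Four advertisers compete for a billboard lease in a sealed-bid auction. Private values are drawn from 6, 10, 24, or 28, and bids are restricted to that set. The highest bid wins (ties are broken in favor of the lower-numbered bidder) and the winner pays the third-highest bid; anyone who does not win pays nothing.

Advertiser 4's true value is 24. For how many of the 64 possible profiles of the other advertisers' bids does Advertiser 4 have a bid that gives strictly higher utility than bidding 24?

Others bid (6, 6, 24): truth gives 0; bid 28 gives 18 > 0. Violating.
Others bid (6, 10, 24): truth gives 0; bid 28 gives 14 > 0. Violating.
Others bid (6, 24, 6): truth gives 0; bid 28 gives 18 > 0. Violating.
Others bid (6, 24, 10): truth gives 0; bid 28 gives 14 > 0. Violating.
Others bid (6, 6, 6): truth gives 18; no alternative beats it.
Others bid (6, 6, 10): truth gives 18; no alternative beats it.
(Checking all 64 profiles: 12 have a profitable deviation, 52 do not.)

12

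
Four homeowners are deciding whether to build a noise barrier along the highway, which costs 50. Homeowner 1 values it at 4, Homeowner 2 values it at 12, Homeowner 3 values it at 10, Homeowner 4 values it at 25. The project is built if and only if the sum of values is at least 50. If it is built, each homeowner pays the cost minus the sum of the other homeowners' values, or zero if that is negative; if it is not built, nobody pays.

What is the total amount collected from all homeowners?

Total value 51 ≥ cost 50, so it is built.
Homeowner 1: others sum to 47; max(0, 50 - 47) = 3.
Homeowner 2: others sum to 39; max(0, 50 - 39) = 11.
Homeowner 3: others sum to 41; max(0, 50 - 41) = 9.
Homeowner 4: others sum to 26; max(0, 50 - 26) = 24.
Total collected = 3 + 11 + 9 + 24 = 47.

47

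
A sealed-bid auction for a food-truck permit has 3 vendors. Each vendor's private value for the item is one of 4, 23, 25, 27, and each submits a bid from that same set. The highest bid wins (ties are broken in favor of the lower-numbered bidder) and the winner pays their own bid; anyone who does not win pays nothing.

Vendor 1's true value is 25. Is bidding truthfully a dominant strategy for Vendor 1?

Consider the case where Vendor 2 bids 4 and Vendor 3 bids 4.
Truthful bid 25: wins, pays 25, utility 25 - 25 = 0.
Bid 4 instead: wins, pays 4, utility 25 - 4 = 21.
Since 21 > 0, bidding 4 is strictly better here, so truthful bidding is not dominant.

No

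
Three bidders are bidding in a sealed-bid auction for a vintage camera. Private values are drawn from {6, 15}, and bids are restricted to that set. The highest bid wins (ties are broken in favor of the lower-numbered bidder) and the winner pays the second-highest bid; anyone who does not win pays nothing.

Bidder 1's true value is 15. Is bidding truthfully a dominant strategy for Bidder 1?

Check each profile of the others' bids and compare truth against every alternative bid.
Others bid (6, 6): truth gives 9, best alternative gives 9.
Others bid (6, 15): truth gives 0, best alternative gives 0.
Others bid (15, 6): truth gives 0, best alternative gives 0.
Others bid (15, 15): truth gives 0, best alternative gives 0.
In every case the truthful bid is at least as good as any alternative, so it is a dominant strategy.

Yes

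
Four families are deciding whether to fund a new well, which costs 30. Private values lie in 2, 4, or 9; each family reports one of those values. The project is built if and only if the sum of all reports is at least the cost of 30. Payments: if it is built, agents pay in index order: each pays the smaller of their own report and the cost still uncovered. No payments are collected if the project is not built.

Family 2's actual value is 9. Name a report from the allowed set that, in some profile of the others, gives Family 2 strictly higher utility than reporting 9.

Suppose Family 1 reports 9, Family 3 reports 9 and Family 4 reports 9.
Report 9: project built, pays 9, utility 9 - 9 = 0.
Report 4: project built, pays 4, utility 9 - 4 = 5.
So reporting 4 beats truth here (5 > 0).

4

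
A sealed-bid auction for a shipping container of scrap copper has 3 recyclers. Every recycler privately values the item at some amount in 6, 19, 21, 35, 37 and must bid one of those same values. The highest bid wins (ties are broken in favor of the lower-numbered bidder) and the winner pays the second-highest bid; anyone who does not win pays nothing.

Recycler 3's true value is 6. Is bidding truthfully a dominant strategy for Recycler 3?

Yes

Check each profile of the others' bids and compare truth against every alternative bid.
Others bid (6, 6): truth gives 0, best alternative gives 0.
Others bid (6, 19): truth gives 0, best alternative gives 0.
Others bid (6, 21): truth gives 0, best alternative gives 0.
Others bid (6, 35): truth gives 0, best alternative gives 0.
Others bid (6, 37): truth gives 0, best alternative gives 0.
Others bid (19, 6): truth gives 0, best alternative gives 0.
(Remaining 19 profiles checked similarly; truth is weakly best in each.)
In every case the truthful bid is at least as good as any alternative, so it is a dominant strategy.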